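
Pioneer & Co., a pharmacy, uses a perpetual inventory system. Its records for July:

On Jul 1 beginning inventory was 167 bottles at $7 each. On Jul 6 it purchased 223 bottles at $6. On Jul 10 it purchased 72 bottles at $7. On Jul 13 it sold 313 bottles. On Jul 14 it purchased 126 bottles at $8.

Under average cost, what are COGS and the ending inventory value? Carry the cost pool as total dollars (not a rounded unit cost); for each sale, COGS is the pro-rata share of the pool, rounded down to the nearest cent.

After Jul 1: 167 on hand, pool $1,169.00 (≈ $7.0000 each)
After Jul 6: 390 on hand, pool $2,507.00 (≈ $6.4282 each)
After Jul 10: 462 on hand, pool $3,011.00 (≈ $6.5173 each)
Jul 13, sell 313: 313/462 × $3,011.00 → $2,039.91
After Jul 14: 275 on hand, pool $1,979.09 (≈ $7.1967 each)
Ending inventory (cost pool remaining) = $1,979.09

COGS = $2,039.91; ending inventory = $1,979.09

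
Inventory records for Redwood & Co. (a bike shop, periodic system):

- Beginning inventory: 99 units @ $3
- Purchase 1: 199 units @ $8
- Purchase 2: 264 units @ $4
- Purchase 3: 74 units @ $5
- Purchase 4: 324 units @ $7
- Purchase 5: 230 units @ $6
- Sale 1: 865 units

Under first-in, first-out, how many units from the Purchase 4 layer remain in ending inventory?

95

Sale 1 (865) [FIFO — oldest first]: 99 @ $3 + 199 @ $8 + 264 @ $4 + 74 @ $5 + 229 @ $7 = $4,918
Ending inventory: 95 @ $7 + 230 @ $6 = $2,045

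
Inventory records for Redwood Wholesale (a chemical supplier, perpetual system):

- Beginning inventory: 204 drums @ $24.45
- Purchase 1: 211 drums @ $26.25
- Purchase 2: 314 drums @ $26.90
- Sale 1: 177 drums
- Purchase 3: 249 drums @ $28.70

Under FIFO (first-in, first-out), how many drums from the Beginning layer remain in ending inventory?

Sale 1 (177) [FIFO — oldest first]: 177 @ $24.45 = $4,327.65
Ending inventory: 27 @ $24.45 + 211 @ $26.25 + 314 @ $26.90 + 249 @ $28.70 = $21,791.80
Check: goods available $26,119.45 = COGS $4,327.65 + ending $21,791.80

27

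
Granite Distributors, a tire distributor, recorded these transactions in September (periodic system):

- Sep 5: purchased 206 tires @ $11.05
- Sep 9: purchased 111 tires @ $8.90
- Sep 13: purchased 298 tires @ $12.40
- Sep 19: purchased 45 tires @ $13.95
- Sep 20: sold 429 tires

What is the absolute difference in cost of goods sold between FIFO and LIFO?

FIFO COGS: 206 @ $11.05 + 111 @ $8.90 + 112 @ $12.40 = $4,653.00
LIFO COGS: 45 @ $13.95 + 298 @ $12.40 + 86 @ $8.90 = $5,088.35
Difference = |$4,653.00 − $5,088.35| = $435.35

$435.35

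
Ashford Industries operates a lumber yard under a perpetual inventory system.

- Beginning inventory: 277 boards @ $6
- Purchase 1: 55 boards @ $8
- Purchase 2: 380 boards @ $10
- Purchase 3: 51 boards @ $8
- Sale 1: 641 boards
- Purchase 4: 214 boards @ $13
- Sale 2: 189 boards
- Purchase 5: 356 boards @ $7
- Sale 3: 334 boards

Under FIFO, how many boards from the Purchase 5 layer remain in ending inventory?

169

Sale 1 (641) [FIFO — oldest first]: 277 @ $6 + 55 @ $8 + 309 @ $10 = $5,192
Sale 2 (189) [FIFO — oldest first]: 71 @ $10 + 51 @ $8 + 67 @ $13 = $1,989
Sale 3 (334) [FIFO — oldest first]: 147 @ $13 + 187 @ $7 = $3,220
Total COGS = $5,192 + $1,989 + $3,220 = $10,401
Ending inventory: 169 @ $7 = $1,183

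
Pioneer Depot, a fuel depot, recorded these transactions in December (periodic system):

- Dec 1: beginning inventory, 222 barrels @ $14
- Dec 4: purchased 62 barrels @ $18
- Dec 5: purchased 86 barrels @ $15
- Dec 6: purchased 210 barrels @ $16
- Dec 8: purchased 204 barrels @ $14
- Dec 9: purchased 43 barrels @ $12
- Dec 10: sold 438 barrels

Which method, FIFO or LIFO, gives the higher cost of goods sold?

FIFO

FIFO COGS: 222 @ $14 + 62 @ $18 + 86 @ $15 + 68 @ $16 = $6,602
LIFO COGS: 43 @ $12 + 204 @ $14 + 191 @ $16 = $6,428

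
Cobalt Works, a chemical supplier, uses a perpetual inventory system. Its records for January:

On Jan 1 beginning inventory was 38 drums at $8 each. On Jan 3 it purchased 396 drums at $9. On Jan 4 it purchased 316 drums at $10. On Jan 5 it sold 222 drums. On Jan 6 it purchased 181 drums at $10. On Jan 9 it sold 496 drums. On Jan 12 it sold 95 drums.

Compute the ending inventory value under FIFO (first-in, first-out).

Jan 5, 222 sold [FIFO — oldest first]: 38 @ $8 + 184 @ $9 = $1,960
Jan 9, 496 sold [FIFO — oldest first]: 212 @ $9 + 284 @ $10 = $4,748
Jan 12, 95 sold [FIFO — oldest first]: 32 @ $10 + 63 @ $10 = $950
Total COGS = $1,960 + $4,748 + $950 = $7,658
Ending inventory: 118 @ $10 = $1,180

Ending inventory = $1,180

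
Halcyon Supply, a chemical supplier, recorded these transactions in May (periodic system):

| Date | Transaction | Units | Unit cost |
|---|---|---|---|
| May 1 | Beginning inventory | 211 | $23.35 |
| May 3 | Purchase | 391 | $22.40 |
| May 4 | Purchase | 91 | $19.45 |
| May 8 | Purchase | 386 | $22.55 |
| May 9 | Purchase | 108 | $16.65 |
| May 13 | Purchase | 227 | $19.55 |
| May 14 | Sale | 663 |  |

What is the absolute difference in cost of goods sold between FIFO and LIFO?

$1,239.25

FIFO COGS: 211 @ $23.35 + 391 @ $22.40 + 61 @ $19.45 = $14,871.70
LIFO COGS: 227 @ $19.55 + 108 @ $16.65 + 328 @ $22.55 = $13,632.45
Difference = |$14,871.70 − $13,632.45| = $1,239.25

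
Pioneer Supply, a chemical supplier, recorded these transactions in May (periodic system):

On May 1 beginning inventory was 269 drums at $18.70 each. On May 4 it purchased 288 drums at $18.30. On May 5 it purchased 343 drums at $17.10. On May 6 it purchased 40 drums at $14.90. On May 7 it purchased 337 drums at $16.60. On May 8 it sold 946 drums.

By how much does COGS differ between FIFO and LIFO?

$670.30

FIFO COGS: 269 @ $18.70 + 288 @ $18.30 + 343 @ $17.10 + 40 @ $14.90 + 6 @ $16.60 = $16,861.60
LIFO COGS: 337 @ $16.60 + 40 @ $14.90 + 343 @ $17.10 + 226 @ $18.30 = $16,191.30
Difference = |$16,861.60 − $16,191.30| = $670.30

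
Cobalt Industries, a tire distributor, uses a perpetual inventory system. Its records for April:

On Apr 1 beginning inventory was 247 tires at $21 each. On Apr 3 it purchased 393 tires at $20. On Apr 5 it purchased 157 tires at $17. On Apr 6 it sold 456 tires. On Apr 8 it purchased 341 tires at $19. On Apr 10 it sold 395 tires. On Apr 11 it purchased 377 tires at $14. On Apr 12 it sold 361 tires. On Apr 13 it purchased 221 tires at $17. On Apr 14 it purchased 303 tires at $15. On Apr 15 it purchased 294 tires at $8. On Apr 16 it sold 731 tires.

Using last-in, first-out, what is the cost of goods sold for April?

COGS = $30,437

Apr 6, 456 sold [LIFO — newest first]: 157 @ $17 + 299 @ $20 = $8,649
Apr 10, 395 sold [LIFO — newest first]: 341 @ $19 + 54 @ $20 = $7,559
Apr 12, 361 sold [LIFO — newest first]: 361 @ $14 = $5,054
Apr 16, 731 sold [LIFO — newest first]: 294 @ $8 + 303 @ $15 + 134 @ $17 = $9,175
Total COGS = $8,649 + $7,559 + $5,054 + $9,175 = $30,437
Ending inventory: 247 @ $21 + 40 @ $20 + 16 @ $14 + 87 @ $17 = $7,690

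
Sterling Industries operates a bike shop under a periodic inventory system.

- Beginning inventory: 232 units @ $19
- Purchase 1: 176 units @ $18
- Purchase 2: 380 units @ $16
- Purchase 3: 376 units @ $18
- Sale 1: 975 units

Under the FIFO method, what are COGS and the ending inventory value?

COGS = $17,022; ending inventory = $3,402

Sale 1 (975) [FIFO — oldest first]: 232 @ $19 + 176 @ $18 + 380 @ $16 + 187 @ $18 = $17,022
Ending inventory: 189 @ $18 = $3,402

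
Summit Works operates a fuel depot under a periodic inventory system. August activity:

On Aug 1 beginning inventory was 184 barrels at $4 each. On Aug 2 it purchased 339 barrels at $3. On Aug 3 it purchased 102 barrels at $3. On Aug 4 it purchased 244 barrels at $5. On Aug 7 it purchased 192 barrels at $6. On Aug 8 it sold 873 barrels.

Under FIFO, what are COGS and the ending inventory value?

Aug 8, 873 sold [FIFO — oldest first]: 184 @ $4 + 339 @ $3 + 102 @ $3 + 244 @ $5 + 4 @ $6 = $3,303
Ending inventory: 188 @ $6 = $1,128

COGS = $3,303; ending inventory = $1,128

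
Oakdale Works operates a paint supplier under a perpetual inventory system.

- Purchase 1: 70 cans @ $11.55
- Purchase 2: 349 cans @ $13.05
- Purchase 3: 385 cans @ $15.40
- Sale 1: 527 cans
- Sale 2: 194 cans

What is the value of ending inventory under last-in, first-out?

Sale 1 (527) [LIFO — newest first]: 385 @ $15.40 + 142 @ $13.05 = $7,782.10
Sale 2 (194) [LIFO — newest first]: 194 @ $13.05 = $2,531.70
Total COGS = $7,782.10 + $2,531.70 = $10,313.80
Ending inventory: 70 @ $11.55 + 13 @ $13.05 = $978.15

Ending inventory = $978.15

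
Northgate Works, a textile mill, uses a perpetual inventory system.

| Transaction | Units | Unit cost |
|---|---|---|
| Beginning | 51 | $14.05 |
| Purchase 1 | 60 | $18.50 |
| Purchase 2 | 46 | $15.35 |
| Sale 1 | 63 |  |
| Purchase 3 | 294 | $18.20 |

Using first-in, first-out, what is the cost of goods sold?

COGS = $938.55

Sale 1 (63) [FIFO — oldest first]: 51 @ $14.05 + 12 @ $18.50 = $938.55
Ending inventory: 48 @ $18.50 + 46 @ $15.35 + 294 @ $18.20 = $6,944.90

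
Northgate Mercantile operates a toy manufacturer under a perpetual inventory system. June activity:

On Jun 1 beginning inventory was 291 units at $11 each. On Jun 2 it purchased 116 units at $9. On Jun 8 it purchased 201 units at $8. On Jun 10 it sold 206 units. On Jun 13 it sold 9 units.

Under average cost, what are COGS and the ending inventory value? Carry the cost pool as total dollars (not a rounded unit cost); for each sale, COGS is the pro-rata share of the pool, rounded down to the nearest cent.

COGS = $2,069.72; ending inventory = $3,783.28

After Jun 1: 291 on hand, pool $3,201.00 (≈ $11.0000 each)
After Jun 2: 407 on hand, pool $4,245.00 (≈ $10.4300 each)
After Jun 8: 608 on hand, pool $5,853.00 (≈ $9.6266 each)
Jun 10, sell 206: 206/608 × $5,853.00 → $1,983.08
Jun 13, sell 9: 9/402 × $3,869.92 → $86.64
Total COGS = $1,983.08 + $86.64 = $2,069.72
Ending inventory (cost pool remaining) = $3,783.28
Check: goods available $5,853.00 = COGS $2,069.72 + ending $3,783.28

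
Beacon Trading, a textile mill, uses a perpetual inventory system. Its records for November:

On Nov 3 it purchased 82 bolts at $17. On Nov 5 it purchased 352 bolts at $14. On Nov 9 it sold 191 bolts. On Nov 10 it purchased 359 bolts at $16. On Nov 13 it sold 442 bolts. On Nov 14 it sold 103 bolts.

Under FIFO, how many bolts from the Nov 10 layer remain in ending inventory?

57

Nov 9, 191 sold [FIFO — oldest first]: 82 @ $17 + 109 @ $14 = $2,920
Nov 13, 442 sold [FIFO — oldest first]: 243 @ $14 + 199 @ $16 = $6,586
Nov 14, 103 sold [FIFO — oldest first]: 103 @ $16 = $1,648
Total COGS = $2,920 + $6,586 + $1,648 = $11,154
Ending inventory: 57 @ $16 = $912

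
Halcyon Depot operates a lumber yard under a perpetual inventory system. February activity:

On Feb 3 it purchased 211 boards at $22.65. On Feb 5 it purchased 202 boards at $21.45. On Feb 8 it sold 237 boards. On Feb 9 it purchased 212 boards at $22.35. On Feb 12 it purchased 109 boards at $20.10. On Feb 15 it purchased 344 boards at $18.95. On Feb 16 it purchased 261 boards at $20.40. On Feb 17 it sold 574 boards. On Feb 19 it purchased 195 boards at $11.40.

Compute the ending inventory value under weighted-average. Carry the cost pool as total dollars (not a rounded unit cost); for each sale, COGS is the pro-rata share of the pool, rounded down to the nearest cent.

After Feb 3: 211 on hand, pool $4,779.15 (≈ $22.6500 each)
After Feb 5: 413 on hand, pool $9,112.05 (≈ $22.0631 each)
Feb 8, sell 237: 237/413 × $9,112.05 → $5,228.94
After Feb 9: 388 on hand, pool $8,621.31 (≈ $22.2199 each)
After Feb 12: 497 on hand, pool $10,812.21 (≈ $21.7549 each)
After Feb 15: 841 on hand, pool $17,331.01 (≈ $20.6076 each)
After Feb 16: 1102 on hand, pool $22,655.41 (≈ $20.5584 each)
Feb 17, sell 574: 574/1102 × $22,655.41 → $11,800.54
After Feb 19: 723 on hand, pool $13,077.87 (≈ $18.0883 each)
Total COGS = $5,228.94 + $11,800.54 = $17,029.48
Ending inventory (cost pool remaining) = $13,077.87

Ending inventory = $13,077.87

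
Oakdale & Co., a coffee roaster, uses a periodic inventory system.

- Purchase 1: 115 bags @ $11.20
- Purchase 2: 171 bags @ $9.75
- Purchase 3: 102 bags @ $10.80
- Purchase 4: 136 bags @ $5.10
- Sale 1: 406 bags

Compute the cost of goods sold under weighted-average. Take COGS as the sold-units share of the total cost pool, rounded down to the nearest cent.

Sale 1, sell 406: 406/524 × $4,750.45 → $3,680.69
Ending inventory (cost pool remaining) = $1,069.76
Check: goods available $4,750.45 = COGS $3,680.69 + ending $1,069.76

COGS = $3,680.69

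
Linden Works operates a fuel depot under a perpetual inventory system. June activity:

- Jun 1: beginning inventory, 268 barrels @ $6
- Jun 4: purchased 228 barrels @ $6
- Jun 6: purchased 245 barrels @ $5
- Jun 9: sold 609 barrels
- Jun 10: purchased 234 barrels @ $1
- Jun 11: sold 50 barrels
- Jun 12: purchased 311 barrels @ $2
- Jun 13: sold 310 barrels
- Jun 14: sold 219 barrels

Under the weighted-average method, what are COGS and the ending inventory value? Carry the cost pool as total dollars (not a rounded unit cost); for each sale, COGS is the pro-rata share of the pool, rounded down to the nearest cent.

COGS = $4,827.21; ending inventory = $229.79

After Jun 1: 268 on hand, pool $1,608.00 (≈ $6.0000 each)
After Jun 4: 496 on hand, pool $2,976.00 (≈ $6.0000 each)
After Jun 6: 741 on hand, pool $4,201.00 (≈ $5.6694 each)
Jun 9, sell 609: 609/741 × $4,201.00 → $3,452.64
After Jun 10: 366 on hand, pool $982.36 (≈ $2.6840 each)
Jun 11, sell 50: 50/366 × $982.36 → $134.20
After Jun 12: 627 on hand, pool $1,470.16 (≈ $2.3448 each)
Jun 13, sell 310: 310/627 × $1,470.16 → $726.87
Jun 14, sell 219: 219/317 × $743.29 → $513.50
Total COGS = $3,452.64 + $134.20 + $726.87 + $513.50 = $4,827.21
Ending inventory (cost pool remaining) = $229.79
Check: goods available $5,057.00 = COGS $4,827.21 + ending $229.79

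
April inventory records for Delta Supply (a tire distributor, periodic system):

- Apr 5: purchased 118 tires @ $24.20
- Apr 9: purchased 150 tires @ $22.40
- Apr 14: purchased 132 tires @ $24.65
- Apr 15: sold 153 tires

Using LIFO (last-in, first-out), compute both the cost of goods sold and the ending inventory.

Apr 15, 153 sold [LIFO — newest first]: 132 @ $24.65 + 21 @ $22.40 = $3,724.20
Ending inventory: 118 @ $24.20 + 129 @ $22.40 = $5,745.20

COGS = $3,724.20; ending inventory = $5,745.20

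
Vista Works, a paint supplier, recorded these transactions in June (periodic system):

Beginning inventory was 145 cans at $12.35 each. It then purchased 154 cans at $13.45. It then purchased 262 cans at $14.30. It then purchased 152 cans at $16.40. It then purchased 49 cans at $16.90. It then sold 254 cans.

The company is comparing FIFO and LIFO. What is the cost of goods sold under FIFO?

FIFO COGS: 145 @ $12.35 + 109 @ $13.45 = $3,256.80
LIFO COGS: 49 @ $16.90 + 152 @ $16.40 + 53 @ $14.30 = $4,078.80

COGS = $3,256.80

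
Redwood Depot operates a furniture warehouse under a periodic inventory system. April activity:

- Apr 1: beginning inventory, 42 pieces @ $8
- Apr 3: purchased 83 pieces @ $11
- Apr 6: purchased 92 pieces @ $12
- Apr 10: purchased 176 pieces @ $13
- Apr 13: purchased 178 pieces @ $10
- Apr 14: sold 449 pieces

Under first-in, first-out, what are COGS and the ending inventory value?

COGS = $5,201; ending inventory = $1,220

Apr 14, 449 sold [FIFO — oldest first]: 42 @ $8 + 83 @ $11 + 92 @ $12 + 176 @ $13 + 56 @ $10 = $5,201
Ending inventory: 122 @ $10 = $1,220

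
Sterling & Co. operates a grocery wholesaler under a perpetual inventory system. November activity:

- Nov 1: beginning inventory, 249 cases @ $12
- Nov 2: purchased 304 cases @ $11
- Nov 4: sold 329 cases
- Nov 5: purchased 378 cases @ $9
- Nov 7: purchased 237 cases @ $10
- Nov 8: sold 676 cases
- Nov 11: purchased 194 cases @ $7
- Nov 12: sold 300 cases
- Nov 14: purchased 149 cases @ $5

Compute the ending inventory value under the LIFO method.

Nov 4, 329 sold [LIFO — newest first]: 304 @ $11 + 25 @ $12 = $3,644
Nov 8, 676 sold [LIFO — newest first]: 237 @ $10 + 378 @ $9 + 61 @ $12 = $6,504
Nov 12, 300 sold [LIFO — newest first]: 194 @ $7 + 106 @ $12 = $2,630
Total COGS = $3,644 + $6,504 + $2,630 = $12,778
Ending inventory: 57 @ $12 + 149 @ $5 = $1,429

Ending inventory = $1,429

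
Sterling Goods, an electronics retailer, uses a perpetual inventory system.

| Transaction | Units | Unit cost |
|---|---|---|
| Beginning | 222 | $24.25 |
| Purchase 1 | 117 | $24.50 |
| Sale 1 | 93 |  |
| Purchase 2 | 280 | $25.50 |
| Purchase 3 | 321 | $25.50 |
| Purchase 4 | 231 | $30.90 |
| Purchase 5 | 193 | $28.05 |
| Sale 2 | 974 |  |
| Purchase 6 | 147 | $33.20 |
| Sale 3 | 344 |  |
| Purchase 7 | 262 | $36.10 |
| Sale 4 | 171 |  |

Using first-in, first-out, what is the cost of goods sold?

COGS = $43,570.55

Sale 1 (93) [FIFO — oldest first]: 93 @ $24.25 = $2,255.25
Sale 2 (974) [FIFO — oldest first]: 129 @ $24.25 + 117 @ $24.50 + 280 @ $25.50 + 321 @ $25.50 + 127 @ $30.90 = $25,244.55
Sale 3 (344) [FIFO — oldest first]: 104 @ $30.90 + 193 @ $28.05 + 47 @ $33.20 = $10,187.65
Sale 4 (171) [FIFO — oldest first]: 100 @ $33.20 + 71 @ $36.10 = $5,883.10
Total COGS = $2,255.25 + $25,244.55 + $10,187.65 + $5,883.10 = $43,570.55
Ending inventory: 191 @ $36.10 = $6,895.10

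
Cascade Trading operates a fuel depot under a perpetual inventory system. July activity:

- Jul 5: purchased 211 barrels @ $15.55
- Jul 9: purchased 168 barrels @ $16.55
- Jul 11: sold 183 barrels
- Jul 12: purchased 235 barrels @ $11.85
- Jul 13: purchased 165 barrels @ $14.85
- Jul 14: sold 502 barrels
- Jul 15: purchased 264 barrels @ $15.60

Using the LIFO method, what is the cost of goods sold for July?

Jul 11, 183 sold [LIFO — newest first]: 168 @ $16.55 + 15 @ $15.55 = $3,013.65
Jul 14, 502 sold [LIFO — newest first]: 165 @ $14.85 + 235 @ $11.85 + 102 @ $15.55 = $6,821.10
Total COGS = $3,013.65 + $6,821.10 = $9,834.75
Ending inventory: 94 @ $15.55 + 264 @ $15.60 = $5,580.10
Check: goods available $15,414.85 = COGS $9,834.75 + ending $5,580.10

COGS = $9,834.75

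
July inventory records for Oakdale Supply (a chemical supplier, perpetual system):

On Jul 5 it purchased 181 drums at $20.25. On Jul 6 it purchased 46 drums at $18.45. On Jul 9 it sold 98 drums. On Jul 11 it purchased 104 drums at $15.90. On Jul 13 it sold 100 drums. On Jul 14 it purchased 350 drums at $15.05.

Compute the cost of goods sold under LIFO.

COGS = $3,491.70

Jul 9, 98 sold [LIFO — newest first]: 46 @ $18.45 + 52 @ $20.25 = $1,901.70
Jul 13, 100 sold [LIFO — newest first]: 100 @ $15.90 = $1,590.00
Total COGS = $1,901.70 + $1,590.00 = $3,491.70
Ending inventory: 129 @ $20.25 + 4 @ $15.90 + 350 @ $15.05 = $7,943.35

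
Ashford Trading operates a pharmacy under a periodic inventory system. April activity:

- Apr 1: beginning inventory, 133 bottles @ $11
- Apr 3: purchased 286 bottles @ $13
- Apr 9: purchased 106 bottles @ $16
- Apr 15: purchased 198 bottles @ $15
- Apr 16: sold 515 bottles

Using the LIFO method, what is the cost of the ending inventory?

Apr 16, 515 sold [LIFO — newest first]: 198 @ $15 + 106 @ $16 + 211 @ $13 = $7,409
Ending inventory: 133 @ $11 + 75 @ $13 = $2,438
Check: goods available $9,847 = COGS $7,409 + ending $2,438

Ending inventory = $2,438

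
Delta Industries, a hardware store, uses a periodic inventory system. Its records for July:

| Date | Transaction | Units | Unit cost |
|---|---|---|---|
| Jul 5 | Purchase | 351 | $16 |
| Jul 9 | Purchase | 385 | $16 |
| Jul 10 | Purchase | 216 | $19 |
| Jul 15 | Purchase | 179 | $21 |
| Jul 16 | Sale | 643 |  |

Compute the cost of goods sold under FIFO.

COGS = $10,288

Jul 16, 643 sold [FIFO — oldest first]: 351 @ $16 + 292 @ $16 = $10,288
Ending inventory: 93 @ $16 + 216 @ $19 + 179 @ $21 = $9,351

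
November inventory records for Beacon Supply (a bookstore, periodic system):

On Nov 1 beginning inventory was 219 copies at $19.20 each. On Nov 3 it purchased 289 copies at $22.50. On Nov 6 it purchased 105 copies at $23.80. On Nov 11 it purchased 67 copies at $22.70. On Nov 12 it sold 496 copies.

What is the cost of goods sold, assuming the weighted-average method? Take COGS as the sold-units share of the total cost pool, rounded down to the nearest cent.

Nov 12, sell 496: 496/680 × $14,727.20 → $10,742.19
Ending inventory (cost pool remaining) = $3,985.01

COGS = $10,742.19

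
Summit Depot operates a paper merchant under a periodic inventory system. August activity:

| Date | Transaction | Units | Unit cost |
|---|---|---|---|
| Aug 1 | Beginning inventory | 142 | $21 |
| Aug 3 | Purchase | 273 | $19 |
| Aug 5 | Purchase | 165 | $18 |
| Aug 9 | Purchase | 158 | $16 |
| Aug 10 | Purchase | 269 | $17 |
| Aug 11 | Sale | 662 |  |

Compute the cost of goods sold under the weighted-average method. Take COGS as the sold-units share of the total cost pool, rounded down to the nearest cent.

COGS = $11,990.94

Aug 11, sell 662: 662/1007 × $18,240.00 → $11,990.94
Ending inventory (cost pool remaining) = $6,249.06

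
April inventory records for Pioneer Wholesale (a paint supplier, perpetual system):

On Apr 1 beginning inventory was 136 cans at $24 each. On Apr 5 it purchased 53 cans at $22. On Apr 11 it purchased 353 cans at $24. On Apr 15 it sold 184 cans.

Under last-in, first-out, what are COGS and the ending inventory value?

COGS = $4,416; ending inventory = $8,486

Apr 15, 184 sold [LIFO — newest first]: 184 @ $24 = $4,416
Ending inventory: 136 @ $24 + 53 @ $22 + 169 @ $24 = $8,486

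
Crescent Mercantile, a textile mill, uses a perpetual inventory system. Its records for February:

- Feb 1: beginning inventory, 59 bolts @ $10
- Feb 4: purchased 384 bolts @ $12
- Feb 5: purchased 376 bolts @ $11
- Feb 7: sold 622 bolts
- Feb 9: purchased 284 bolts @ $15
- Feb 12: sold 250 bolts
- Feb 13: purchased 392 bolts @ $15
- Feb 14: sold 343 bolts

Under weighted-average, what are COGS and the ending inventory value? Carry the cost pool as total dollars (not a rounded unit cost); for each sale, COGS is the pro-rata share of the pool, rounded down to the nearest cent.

COGS = $15,427.20; ending inventory = $4,046.80

After Feb 1: 59 on hand, pool $590.00 (≈ $10.0000 each)
After Feb 4: 443 on hand, pool $5,198.00 (≈ $11.7336 each)
After Feb 5: 819 on hand, pool $9,334.00 (≈ $11.3968 each)
Feb 7, sell 622: 622/819 × $9,334.00 → $7,088.82
After Feb 9: 481 on hand, pool $6,505.18 (≈ $13.5243 each)
Feb 12, sell 250: 250/481 × $6,505.18 → $3,381.07
After Feb 13: 623 on hand, pool $9,004.11 (≈ $14.4528 each)
Feb 14, sell 343: 343/623 × $9,004.11 → $4,957.31
Total COGS = $7,088.82 + $3,381.07 + $4,957.31 = $15,427.20
Ending inventory (cost pool remaining) = $4,046.80
Check: goods available $19,474.00 = COGS $15,427.20 + ending $4,046.80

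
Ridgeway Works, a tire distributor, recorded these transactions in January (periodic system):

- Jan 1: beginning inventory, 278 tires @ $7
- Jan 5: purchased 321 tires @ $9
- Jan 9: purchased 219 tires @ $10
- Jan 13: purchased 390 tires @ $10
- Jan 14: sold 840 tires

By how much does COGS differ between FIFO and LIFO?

FIFO COGS: 278 @ $7 + 321 @ $9 + 219 @ $10 + 22 @ $10 = $7,245
LIFO COGS: 390 @ $10 + 219 @ $10 + 231 @ $9 = $8,169
Difference = |$7,245 − $8,169| = $924

$924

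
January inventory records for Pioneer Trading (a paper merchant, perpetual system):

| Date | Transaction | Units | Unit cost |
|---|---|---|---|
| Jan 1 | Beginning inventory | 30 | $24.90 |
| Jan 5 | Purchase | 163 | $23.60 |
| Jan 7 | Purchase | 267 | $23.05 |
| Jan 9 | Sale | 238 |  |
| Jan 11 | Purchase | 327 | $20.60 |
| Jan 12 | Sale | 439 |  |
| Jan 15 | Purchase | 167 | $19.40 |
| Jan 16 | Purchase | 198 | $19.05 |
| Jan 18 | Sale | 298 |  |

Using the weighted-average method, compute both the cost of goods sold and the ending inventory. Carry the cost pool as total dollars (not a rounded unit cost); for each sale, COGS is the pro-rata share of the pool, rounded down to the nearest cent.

After Jan 1: 30 on hand, pool $747.00 (≈ $24.9000 each)
After Jan 5: 193 on hand, pool $4,593.80 (≈ $23.8021 each)
After Jan 7: 460 on hand, pool $10,748.15 (≈ $23.3655 each)
Jan 9, sell 238: 238/460 × $10,748.15 → $5,560.99
After Jan 11: 549 on hand, pool $11,923.36 (≈ $21.7183 each)
Jan 12, sell 439: 439/549 × $11,923.36 → $9,534.34
After Jan 15: 277 on hand, pool $5,628.82 (≈ $20.3206 each)
After Jan 16: 475 on hand, pool $9,400.72 (≈ $19.7910 each)
Jan 18, sell 298: 298/475 × $9,400.72 → $5,897.71
Total COGS = $5,560.99 + $9,534.34 + $5,897.71 = $20,993.04
Ending inventory (cost pool remaining) = $3,503.01

COGS = $20,993.04; ending inventory = $3,503.01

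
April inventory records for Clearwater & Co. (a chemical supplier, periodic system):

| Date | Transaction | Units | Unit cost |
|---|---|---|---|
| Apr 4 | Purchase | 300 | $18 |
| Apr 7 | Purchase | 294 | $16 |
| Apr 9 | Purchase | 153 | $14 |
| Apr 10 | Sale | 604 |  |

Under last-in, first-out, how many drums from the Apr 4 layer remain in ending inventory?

Apr 10, 604 sold [LIFO — newest first]: 153 @ $14 + 294 @ $16 + 157 @ $18 = $9,672
Ending inventory: 143 @ $18 = $2,574

143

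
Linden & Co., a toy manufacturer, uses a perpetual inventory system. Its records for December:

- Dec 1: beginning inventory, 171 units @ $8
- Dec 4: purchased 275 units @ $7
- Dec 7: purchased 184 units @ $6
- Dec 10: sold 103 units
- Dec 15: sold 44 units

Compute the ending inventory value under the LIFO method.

Ending inventory = $3,515

Dec 10, 103 sold [LIFO — newest first]: 103 @ $6 = $618
Dec 15, 44 sold [LIFO — newest first]: 44 @ $6 = $264
Total COGS = $618 + $264 = $882
Ending inventory: 171 @ $8 + 275 @ $7 + 37 @ $6 = $3,515
Check: goods available $4,397 = COGS $882 + ending $3,515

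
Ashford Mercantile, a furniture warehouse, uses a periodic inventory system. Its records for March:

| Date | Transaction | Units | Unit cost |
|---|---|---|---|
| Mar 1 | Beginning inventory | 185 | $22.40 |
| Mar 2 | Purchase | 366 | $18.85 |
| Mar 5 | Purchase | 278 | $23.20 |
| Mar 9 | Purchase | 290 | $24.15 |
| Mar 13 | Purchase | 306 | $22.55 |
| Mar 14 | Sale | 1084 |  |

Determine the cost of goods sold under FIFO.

Mar 14, 1084 sold [FIFO — oldest first]: 185 @ $22.40 + 366 @ $18.85 + 278 @ $23.20 + 255 @ $24.15 = $23,650.95
Ending inventory: 35 @ $24.15 + 306 @ $22.55 = $7,745.55
Check: goods available $31,396.50 = COGS $23,650.95 + ending $7,745.55

COGS = $23,650.95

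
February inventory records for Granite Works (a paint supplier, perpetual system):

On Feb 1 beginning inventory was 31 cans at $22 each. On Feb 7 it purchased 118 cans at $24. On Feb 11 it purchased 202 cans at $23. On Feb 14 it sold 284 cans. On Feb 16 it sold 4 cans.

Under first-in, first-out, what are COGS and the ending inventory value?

Feb 14, 284 sold [FIFO — oldest first]: 31 @ $22 + 118 @ $24 + 135 @ $23 = $6,619
Feb 16, 4 sold [FIFO — oldest first]: 4 @ $23 = $92
Total COGS = $6,619 + $92 = $6,711
Ending inventory: 63 @ $23 = $1,449

COGS = $6,711; ending inventory = $1,449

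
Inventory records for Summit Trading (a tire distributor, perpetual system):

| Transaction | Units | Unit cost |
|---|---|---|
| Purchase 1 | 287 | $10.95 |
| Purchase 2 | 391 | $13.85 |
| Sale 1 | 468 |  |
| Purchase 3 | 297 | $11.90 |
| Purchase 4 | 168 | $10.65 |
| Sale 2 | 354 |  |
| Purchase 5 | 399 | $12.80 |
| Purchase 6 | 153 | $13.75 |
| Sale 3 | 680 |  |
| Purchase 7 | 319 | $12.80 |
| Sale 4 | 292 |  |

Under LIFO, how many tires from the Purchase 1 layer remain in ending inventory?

Sale 1 (468) [LIFO — newest first]: 391 @ $13.85 + 77 @ $10.95 = $6,258.50
Sale 2 (354) [LIFO — newest first]: 168 @ $10.65 + 186 @ $11.90 = $4,002.60
Sale 3 (680) [LIFO — newest first]: 153 @ $13.75 + 399 @ $12.80 + 111 @ $11.90 + 17 @ $10.95 = $8,718.00
Sale 4 (292) [LIFO — newest first]: 292 @ $12.80 = $3,737.60
Total COGS = $6,258.50 + $4,002.60 + $8,718.00 + $3,737.60 = $22,716.70
Ending inventory: 193 @ $10.95 + 27 @ $12.80 = $2,458.95

193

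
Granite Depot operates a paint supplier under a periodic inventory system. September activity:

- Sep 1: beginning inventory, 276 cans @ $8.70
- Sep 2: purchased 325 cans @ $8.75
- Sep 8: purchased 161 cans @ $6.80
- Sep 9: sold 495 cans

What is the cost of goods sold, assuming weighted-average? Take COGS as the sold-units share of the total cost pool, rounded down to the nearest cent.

Sep 9, sell 495: 495/762 × $6,339.75 → $4,118.34
Ending inventory (cost pool remaining) = $2,221.41

COGS = $4,118.34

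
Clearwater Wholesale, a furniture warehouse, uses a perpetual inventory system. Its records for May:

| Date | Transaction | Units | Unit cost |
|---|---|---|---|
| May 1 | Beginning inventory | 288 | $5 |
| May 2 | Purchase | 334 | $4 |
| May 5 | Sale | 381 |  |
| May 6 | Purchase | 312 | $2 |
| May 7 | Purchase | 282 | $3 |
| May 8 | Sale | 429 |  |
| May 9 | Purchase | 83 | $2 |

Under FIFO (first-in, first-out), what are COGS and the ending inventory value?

COGS = $3,152; ending inventory = $1,260

May 5, 381 sold [FIFO — oldest first]: 288 @ $5 + 93 @ $4 = $1,812
May 8, 429 sold [FIFO — oldest first]: 241 @ $4 + 188 @ $2 = $1,340
Total COGS = $1,812 + $1,340 = $3,152
Ending inventory: 124 @ $2 + 282 @ $3 + 83 @ $2 = $1,260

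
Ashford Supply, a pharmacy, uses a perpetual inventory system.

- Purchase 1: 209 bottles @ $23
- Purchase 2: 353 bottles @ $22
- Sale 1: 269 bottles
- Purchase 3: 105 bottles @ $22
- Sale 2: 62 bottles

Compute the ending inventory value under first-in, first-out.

Sale 1 (269) [FIFO — oldest first]: 209 @ $23 + 60 @ $22 = $6,127
Sale 2 (62) [FIFO — oldest first]: 62 @ $22 = $1,364
Total COGS = $6,127 + $1,364 = $7,491
Ending inventory: 231 @ $22 + 105 @ $22 = $7,392

Ending inventory = $7,392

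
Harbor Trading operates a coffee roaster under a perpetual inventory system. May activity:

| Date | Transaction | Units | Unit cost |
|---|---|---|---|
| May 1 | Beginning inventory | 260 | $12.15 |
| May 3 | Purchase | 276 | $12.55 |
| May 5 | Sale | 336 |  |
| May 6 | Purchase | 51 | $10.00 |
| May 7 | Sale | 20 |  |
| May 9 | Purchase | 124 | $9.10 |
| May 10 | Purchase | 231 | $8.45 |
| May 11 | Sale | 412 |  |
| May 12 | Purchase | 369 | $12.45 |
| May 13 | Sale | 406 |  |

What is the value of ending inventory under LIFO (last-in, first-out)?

May 5, 336 sold [LIFO — newest first]: 276 @ $12.55 + 60 @ $12.15 = $4,192.80
May 7, 20 sold [LIFO — newest first]: 20 @ $10.00 = $200.00
May 11, 412 sold [LIFO — newest first]: 231 @ $8.45 + 124 @ $9.10 + 31 @ $10.00 + 26 @ $12.15 = $3,706.25
May 13, 406 sold [LIFO — newest first]: 369 @ $12.45 + 37 @ $12.15 = $5,043.60
Total COGS = $4,192.80 + $200.00 + $3,706.25 + $5,043.60 = $13,142.65
Ending inventory: 137 @ $12.15 = $1,664.55
Check: goods available $14,807.20 = COGS $13,142.65 + ending $1,664.55

Ending inventory = $1,664.55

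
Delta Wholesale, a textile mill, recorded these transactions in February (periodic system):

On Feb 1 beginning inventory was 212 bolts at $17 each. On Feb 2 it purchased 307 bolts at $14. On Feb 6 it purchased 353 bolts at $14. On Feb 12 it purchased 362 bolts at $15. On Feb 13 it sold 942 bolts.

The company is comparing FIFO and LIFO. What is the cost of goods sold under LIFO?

COGS = $13,550

FIFO COGS: 212 @ $17 + 307 @ $14 + 353 @ $14 + 70 @ $15 = $13,894
LIFO COGS: 362 @ $15 + 353 @ $14 + 227 @ $14 = $13,550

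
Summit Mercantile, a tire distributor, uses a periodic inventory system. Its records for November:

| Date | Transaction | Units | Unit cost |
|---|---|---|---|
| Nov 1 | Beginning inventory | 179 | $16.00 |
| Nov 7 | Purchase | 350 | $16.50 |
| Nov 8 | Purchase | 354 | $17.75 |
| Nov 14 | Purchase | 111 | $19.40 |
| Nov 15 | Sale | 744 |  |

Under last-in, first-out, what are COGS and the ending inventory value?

Nov 15, 744 sold [LIFO — newest first]: 111 @ $19.40 + 354 @ $17.75 + 279 @ $16.50 = $13,040.40
Ending inventory: 179 @ $16.00 + 71 @ $16.50 = $4,035.50

COGS = $13,040.40; ending inventory = $4,035.50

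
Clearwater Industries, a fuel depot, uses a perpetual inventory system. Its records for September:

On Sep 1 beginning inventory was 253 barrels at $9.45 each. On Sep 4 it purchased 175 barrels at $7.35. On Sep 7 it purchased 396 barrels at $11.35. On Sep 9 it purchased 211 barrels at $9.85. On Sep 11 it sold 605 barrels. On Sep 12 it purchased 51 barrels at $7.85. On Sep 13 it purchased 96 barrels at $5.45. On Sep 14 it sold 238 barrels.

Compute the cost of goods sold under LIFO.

COGS = $8,150.65

Sep 11, 605 sold [LIFO — newest first]: 211 @ $9.85 + 394 @ $11.35 = $6,550.25
Sep 14, 238 sold [LIFO — newest first]: 96 @ $5.45 + 51 @ $7.85 + 2 @ $11.35 + 89 @ $7.35 = $1,600.40
Total COGS = $6,550.25 + $1,600.40 = $8,150.65
Ending inventory: 253 @ $9.45 + 86 @ $7.35 = $3,022.95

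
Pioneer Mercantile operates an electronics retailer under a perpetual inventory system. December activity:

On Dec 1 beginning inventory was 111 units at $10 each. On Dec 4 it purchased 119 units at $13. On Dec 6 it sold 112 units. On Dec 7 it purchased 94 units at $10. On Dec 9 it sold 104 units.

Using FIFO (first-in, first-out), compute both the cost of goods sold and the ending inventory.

Dec 6, 112 sold [FIFO — oldest first]: 111 @ $10 + 1 @ $13 = $1,123
Dec 9, 104 sold [FIFO — oldest first]: 104 @ $13 = $1,352
Total COGS = $1,123 + $1,352 = $2,475
Ending inventory: 14 @ $13 + 94 @ $10 = $1,122

COGS = $2,475; ending inventory = $1,122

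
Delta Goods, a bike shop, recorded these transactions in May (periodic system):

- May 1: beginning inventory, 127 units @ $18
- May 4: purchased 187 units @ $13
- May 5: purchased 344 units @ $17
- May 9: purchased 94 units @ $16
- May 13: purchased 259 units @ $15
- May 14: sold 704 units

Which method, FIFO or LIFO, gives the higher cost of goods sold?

FIFO COGS: 127 @ $18 + 187 @ $13 + 344 @ $17 + 46 @ $16 = $11,301
LIFO COGS: 259 @ $15 + 94 @ $16 + 344 @ $17 + 7 @ $13 = $11,328

LIFO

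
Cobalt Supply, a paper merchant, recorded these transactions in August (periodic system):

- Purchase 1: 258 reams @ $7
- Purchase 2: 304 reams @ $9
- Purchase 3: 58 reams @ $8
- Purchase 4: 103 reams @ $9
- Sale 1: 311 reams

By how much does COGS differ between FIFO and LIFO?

$458

FIFO COGS: 258 @ $7 + 53 @ $9 = $2,283
LIFO COGS: 103 @ $9 + 58 @ $8 + 150 @ $9 = $2,741
Difference = |$2,283 − $2,741| = $458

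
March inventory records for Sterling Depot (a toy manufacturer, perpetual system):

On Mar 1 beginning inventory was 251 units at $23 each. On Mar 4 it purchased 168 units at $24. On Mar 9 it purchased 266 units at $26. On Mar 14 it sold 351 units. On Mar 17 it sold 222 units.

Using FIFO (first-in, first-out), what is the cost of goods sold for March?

COGS = $13,809

Mar 14, 351 sold [FIFO — oldest first]: 251 @ $23 + 100 @ $24 = $8,173
Mar 17, 222 sold [FIFO — oldest first]: 68 @ $24 + 154 @ $26 = $5,636
Total COGS = $8,173 + $5,636 = $13,809
Ending inventory: 112 @ $26 = $2,912
Check: goods available $16,721 = COGS $13,809 + ending $2,912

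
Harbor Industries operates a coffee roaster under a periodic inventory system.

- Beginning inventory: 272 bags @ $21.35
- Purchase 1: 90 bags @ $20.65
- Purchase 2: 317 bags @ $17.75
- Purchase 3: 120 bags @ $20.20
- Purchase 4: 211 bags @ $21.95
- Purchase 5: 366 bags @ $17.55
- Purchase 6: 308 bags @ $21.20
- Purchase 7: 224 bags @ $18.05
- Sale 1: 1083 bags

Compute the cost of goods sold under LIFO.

Sale 1 (1083) [LIFO — newest first]: 224 @ $18.05 + 308 @ $21.20 + 366 @ $17.55 + 185 @ $21.95 = $21,056.85
Ending inventory: 272 @ $21.35 + 90 @ $20.65 + 317 @ $17.75 + 120 @ $20.20 + 26 @ $21.95 = $16,287.15

COGS = $21,056.85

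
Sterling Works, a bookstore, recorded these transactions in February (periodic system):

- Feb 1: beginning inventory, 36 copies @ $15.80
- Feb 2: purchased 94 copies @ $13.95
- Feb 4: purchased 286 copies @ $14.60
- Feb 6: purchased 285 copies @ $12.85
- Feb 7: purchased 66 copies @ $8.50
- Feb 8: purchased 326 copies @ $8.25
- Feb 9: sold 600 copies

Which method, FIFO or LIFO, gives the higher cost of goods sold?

FIFO COGS: 36 @ $15.80 + 94 @ $13.95 + 286 @ $14.60 + 184 @ $12.85 = $8,420.10
LIFO COGS: 326 @ $8.25 + 66 @ $8.50 + 208 @ $12.85 = $5,923.30

FIFO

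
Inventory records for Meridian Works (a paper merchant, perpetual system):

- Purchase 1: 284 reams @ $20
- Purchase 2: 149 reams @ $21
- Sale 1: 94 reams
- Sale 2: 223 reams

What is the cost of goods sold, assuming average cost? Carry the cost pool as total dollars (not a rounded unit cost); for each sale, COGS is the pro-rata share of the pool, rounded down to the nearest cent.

COGS = $6,449.08

After Purchase 1: 284 on hand, pool $5,680.00 (≈ $20.0000 each)
After Purchase 2: 433 on hand, pool $8,809.00 (≈ $20.3441 each)
Sale 1, sell 94: 94/433 × $8,809.00 → $1,912.34
Sale 2, sell 223: 223/339 × $6,896.66 → $4,536.74
Total COGS = $1,912.34 + $4,536.74 = $6,449.08
Ending inventory (cost pool remaining) = $2,359.92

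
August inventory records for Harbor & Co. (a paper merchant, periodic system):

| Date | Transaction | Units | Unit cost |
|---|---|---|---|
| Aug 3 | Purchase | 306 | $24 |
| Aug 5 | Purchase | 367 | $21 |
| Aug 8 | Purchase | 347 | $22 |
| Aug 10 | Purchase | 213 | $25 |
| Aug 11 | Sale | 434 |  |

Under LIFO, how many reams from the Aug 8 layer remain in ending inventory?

126

Aug 11, 434 sold [LIFO — newest first]: 213 @ $25 + 221 @ $22 = $10,187
Ending inventory: 306 @ $24 + 367 @ $21 + 126 @ $22 = $17,823
Check: goods available $28,010 = COGS $10,187 + ending $17,823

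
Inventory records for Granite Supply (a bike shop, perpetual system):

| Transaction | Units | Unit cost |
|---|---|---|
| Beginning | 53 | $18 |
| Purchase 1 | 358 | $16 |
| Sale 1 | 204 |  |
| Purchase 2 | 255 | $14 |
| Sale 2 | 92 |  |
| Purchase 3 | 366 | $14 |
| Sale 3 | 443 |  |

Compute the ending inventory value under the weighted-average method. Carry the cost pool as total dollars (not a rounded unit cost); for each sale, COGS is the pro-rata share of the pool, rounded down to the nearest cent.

Ending inventory = $4,251.02

After Beginning: 53 on hand, pool $954.00 (≈ $18.0000 each)
After Purchase 1: 411 on hand, pool $6,682.00 (≈ $16.2579 each)
Sale 1, sell 204: 204/411 × $6,682.00 → $3,316.61
After Purchase 2: 462 on hand, pool $6,935.39 (≈ $15.0117 each)
Sale 2, sell 92: 92/462 × $6,935.39 → $1,381.07
After Purchase 3: 736 on hand, pool $10,678.32 (≈ $14.5086 each)
Sale 3, sell 443: 443/736 × $10,678.32 → $6,427.30
Total COGS = $3,316.61 + $1,381.07 + $6,427.30 = $11,124.98
Ending inventory (cost pool remaining) = $4,251.02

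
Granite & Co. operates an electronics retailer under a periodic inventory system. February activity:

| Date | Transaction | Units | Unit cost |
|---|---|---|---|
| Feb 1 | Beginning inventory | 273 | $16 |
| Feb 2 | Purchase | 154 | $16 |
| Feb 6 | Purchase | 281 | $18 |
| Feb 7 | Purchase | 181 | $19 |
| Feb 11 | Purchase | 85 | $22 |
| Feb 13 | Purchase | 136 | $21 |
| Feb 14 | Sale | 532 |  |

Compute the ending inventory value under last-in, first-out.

Feb 14, 532 sold [LIFO — newest first]: 136 @ $21 + 85 @ $22 + 181 @ $19 + 130 @ $18 = $10,505
Ending inventory: 273 @ $16 + 154 @ $16 + 151 @ $18 = $9,550
Check: goods available $20,055 = COGS $10,505 + ending $9,550

Ending inventory = $9,550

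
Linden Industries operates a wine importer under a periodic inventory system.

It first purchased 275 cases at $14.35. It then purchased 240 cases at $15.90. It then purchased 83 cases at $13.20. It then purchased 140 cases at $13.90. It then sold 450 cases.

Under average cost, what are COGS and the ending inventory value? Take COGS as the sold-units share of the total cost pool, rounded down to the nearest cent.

Sale 1, sell 450: 450/738 × $10,803.85 → $6,587.71
Ending inventory (cost pool remaining) = $4,216.14
Check: goods available $10,803.85 = COGS $6,587.71 + ending $4,216.14

COGS = $6,587.71; ending inventory = $4,216.14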